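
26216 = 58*452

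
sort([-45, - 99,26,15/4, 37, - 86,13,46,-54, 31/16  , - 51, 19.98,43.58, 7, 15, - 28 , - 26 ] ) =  [-99, - 86, - 54, - 51, - 45, - 28, - 26, 31/16, 15/4,7,  13,15, 19.98,26,37,  43.58,  46]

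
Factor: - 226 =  - 2^1*113^1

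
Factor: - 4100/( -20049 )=2^2*3^( - 1)*5^2*163^(- 1) = 100/489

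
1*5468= 5468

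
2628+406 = 3034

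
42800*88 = 3766400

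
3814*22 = 83908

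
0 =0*20760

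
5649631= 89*63479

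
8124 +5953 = 14077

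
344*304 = 104576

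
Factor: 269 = 269^1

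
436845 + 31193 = 468038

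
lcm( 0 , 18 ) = 0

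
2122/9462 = 1061/4731 = 0.22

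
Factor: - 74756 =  - 2^2*11^1*1699^1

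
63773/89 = 716 + 49/89 = 716.55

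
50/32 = 25/16=1.56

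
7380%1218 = 72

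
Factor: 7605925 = 5^2*307^1*991^1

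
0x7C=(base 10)124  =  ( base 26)4k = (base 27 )4G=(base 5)444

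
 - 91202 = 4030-95232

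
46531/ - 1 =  - 46531/1   =  - 46531.00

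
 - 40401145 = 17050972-57452117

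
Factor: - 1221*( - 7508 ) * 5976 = 54783593568 = 2^5*3^3*11^1*37^1 *83^1 * 1877^1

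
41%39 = 2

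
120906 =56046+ 64860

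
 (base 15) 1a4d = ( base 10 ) 5698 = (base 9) 7731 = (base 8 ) 13102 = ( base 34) 4VK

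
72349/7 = 72349/7 = 10335.57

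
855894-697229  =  158665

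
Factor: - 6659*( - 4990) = 33228410 =2^1 * 5^1*499^1*6659^1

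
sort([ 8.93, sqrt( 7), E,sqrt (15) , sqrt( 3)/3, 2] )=[ sqrt( 3 ) /3, 2,sqrt( 7 ),E,sqrt(15),8.93] 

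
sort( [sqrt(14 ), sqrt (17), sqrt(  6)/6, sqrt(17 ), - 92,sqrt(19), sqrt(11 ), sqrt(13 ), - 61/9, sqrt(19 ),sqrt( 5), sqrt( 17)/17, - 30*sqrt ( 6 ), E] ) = [ - 92, - 30*sqrt( 6), - 61/9, sqrt(17 ) /17, sqrt(6 ) /6, sqrt (5),  E, sqrt(11) , sqrt( 13), sqrt( 14),sqrt(17) , sqrt ( 17 ), sqrt( 19),sqrt( 19 )] 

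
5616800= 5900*952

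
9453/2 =4726 + 1/2 = 4726.50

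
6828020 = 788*8665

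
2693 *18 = 48474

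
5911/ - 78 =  - 5911/78 = - 75.78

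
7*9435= 66045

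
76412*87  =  6647844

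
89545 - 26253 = 63292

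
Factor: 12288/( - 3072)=  -  2^2 = - 4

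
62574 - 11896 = 50678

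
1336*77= 102872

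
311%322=311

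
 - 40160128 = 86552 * ( - 464 ) 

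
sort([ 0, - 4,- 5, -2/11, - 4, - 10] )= [  -  10, - 5,  -  4, - 4, - 2/11, 0]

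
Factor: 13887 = 3^2*1543^1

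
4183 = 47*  89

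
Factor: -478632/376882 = - 2^2*3^1*7^2*463^ (-1 ) = - 588/463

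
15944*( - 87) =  - 1387128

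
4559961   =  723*6307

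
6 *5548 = 33288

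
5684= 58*98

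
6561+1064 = 7625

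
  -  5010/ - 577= 5010/577 = 8.68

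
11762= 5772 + 5990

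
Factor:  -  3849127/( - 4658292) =2^( -2) * 3^( - 2 )*83^( - 1 ) *1559^( - 1 )*3849127^1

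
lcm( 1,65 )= 65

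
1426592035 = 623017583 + 803574452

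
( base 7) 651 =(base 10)330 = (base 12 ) 236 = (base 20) GA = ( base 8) 512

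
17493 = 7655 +9838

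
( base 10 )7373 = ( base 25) bjn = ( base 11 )55A3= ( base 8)16315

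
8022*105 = 842310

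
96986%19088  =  1546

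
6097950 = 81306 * 75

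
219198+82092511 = 82311709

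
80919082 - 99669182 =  - 18750100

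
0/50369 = 0 = 0.00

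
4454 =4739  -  285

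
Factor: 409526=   2^1*13^1*19^1 *829^1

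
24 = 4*6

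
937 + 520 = 1457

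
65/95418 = 65/95418 = 0.00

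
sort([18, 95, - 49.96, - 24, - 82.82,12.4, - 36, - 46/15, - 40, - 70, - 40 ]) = [ - 82.82, - 70, - 49.96, - 40, - 40 , - 36,-24, - 46/15,12.4,18, 95 ] 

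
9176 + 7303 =16479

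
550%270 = 10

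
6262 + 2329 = 8591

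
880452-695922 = 184530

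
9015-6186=2829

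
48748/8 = 12187/2 = 6093.50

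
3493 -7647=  - 4154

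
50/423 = 50/423 = 0.12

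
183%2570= 183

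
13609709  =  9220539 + 4389170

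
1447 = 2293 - 846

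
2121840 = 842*2520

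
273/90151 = 273/90151 = 0.00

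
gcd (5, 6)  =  1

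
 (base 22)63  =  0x87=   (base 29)4j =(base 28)4N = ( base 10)135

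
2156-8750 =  - 6594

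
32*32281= 1032992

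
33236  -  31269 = 1967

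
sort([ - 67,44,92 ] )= [ - 67,44,92 ]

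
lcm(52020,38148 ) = 572220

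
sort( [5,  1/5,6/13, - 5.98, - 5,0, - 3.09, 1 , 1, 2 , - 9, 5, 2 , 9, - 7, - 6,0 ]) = [ - 9, - 7, - 6 , - 5.98, - 5, - 3.09,0, 0,1/5,6/13,1, 1, 2,2,5,5, 9]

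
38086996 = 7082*5378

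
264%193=71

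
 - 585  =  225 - 810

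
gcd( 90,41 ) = 1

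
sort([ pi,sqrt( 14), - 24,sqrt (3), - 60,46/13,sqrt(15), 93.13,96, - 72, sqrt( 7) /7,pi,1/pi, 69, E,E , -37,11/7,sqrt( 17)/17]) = [ - 72,-60, - 37, - 24, sqrt(17 )/17,1/pi,sqrt( 7)/7,11/7, sqrt(3), E,E,pi,pi,46/13, sqrt( 14), sqrt( 15),69, 93.13,  96 ]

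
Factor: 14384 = 2^4 *29^1*31^1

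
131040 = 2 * 65520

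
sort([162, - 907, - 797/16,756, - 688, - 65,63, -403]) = [ - 907, - 688, - 403,  -  65,  -  797/16, 63,162,756]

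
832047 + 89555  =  921602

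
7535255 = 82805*91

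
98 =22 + 76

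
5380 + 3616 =8996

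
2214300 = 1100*2013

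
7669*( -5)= - 38345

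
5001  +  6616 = 11617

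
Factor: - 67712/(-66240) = 2^1*3^(  -  2) * 5^(-1)*23^1 = 46/45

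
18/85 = 18/85=0.21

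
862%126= 106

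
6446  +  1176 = 7622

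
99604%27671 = 16591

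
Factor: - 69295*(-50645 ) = 3509445275 = 5^2*7^1*1447^1*13859^1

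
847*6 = 5082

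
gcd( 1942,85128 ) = 2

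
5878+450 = 6328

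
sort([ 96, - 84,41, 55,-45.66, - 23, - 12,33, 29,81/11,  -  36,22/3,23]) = [-84, - 45.66,-36, - 23,-12,22/3, 81/11 , 23,29, 33,41, 55,96]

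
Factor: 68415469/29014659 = 3^( - 3 )*1074617^( - 1) * 68415469^1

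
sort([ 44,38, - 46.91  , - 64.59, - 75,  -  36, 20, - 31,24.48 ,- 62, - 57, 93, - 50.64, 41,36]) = [ - 75 , - 64.59, - 62, - 57, - 50.64,-46.91,-36,  -  31,20,24.48, 36,  38,41,44, 93]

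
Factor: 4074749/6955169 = 7^1 * 13^( - 1)*23^1*25309^1*535013^( - 1) 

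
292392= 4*73098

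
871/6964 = 871/6964 = 0.13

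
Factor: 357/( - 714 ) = -2^( - 1)= - 1/2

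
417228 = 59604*7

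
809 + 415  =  1224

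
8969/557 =16 + 57/557 = 16.10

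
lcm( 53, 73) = 3869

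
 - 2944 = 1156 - 4100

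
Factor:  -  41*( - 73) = 2993 = 41^1*73^1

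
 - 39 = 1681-1720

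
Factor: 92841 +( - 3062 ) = 89779^1=89779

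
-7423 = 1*(  -  7423 ) 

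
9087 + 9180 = 18267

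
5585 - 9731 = - 4146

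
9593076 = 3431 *2796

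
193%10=3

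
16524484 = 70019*236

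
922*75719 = 69812918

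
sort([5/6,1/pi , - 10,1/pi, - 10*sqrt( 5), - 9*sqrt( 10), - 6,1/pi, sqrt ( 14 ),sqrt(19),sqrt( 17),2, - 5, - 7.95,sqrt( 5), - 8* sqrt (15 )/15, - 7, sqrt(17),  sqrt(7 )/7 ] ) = [-9*sqrt( 10), - 10 * sqrt( 5 ),- 10, - 7.95,-7, - 6,  -  5, - 8*sqrt( 15 )/15,1/pi,1/pi,1/pi,sqrt( 7 ) /7,5/6,2,  sqrt( 5),sqrt( 14 ),sqrt(17), sqrt(17 ), sqrt( 19 )] 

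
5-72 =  - 67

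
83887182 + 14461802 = 98348984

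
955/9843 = 955/9843=0.10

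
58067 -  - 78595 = 136662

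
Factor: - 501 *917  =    -  459417 = - 3^1*7^1*131^1*167^1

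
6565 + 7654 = 14219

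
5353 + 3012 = 8365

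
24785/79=24785/79 = 313.73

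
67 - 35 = 32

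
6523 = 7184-661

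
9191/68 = 135 + 11/68 = 135.16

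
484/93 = 5 + 19/93= 5.20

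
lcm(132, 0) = 0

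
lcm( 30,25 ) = 150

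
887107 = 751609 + 135498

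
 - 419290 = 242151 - 661441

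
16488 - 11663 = 4825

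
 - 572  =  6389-6961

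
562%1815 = 562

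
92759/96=92759/96 = 966.24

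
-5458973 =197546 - 5656519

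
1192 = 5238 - 4046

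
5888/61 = 5888/61   =  96.52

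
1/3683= 1/3683 = 0.00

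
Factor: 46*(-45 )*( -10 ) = 2^2*3^2*5^2*23^1  =  20700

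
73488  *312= 22928256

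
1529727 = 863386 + 666341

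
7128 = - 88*( - 81)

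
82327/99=831 + 58/99 = 831.59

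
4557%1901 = 755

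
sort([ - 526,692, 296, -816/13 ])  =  [-526,-816/13,296,692]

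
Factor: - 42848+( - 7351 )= -3^1 * 29^1 * 577^1=- 50199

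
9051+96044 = 105095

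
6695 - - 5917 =12612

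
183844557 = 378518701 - 194674144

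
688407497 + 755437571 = 1443845068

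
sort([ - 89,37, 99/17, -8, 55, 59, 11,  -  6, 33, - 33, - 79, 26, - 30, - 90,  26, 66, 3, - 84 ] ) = [ - 90, - 89, - 84, - 79, - 33, - 30, - 8, - 6 , 3, 99/17, 11, 26,26, 33, 37, 55, 59 , 66] 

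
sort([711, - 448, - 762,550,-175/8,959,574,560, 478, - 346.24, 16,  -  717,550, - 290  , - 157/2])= [ - 762 , - 717, - 448,-346.24,-290, - 157/2,-175/8,16,478,550,  550,560, 574, 711,959]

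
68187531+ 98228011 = 166415542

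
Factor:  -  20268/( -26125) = 2^2*3^2*5^( -3)*11^( - 1)*19^(-1)*563^1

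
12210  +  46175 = 58385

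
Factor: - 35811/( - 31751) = 3^2 * 23^1*173^1*31751^( - 1) 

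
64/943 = 64/943 = 0.07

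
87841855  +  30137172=117979027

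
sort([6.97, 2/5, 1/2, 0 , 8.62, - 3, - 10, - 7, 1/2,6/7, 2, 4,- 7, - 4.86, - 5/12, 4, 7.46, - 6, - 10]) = [  -  10, - 10, - 7, -7, - 6 , - 4.86, - 3,- 5/12, 0,2/5 , 1/2, 1/2 , 6/7 , 2, 4,  4,6.97, 7.46, 8.62 ]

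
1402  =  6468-5066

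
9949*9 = 89541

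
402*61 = 24522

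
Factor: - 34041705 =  - 3^1*5^1*2269447^1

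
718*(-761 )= -546398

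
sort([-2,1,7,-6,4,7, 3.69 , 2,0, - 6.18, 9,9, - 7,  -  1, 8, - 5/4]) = [- 7,-6.18,-6,- 2,-5/4,  -  1, 0,1,2,  3.69, 4 , 7,  7,8,9 , 9 ] 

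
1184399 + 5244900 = 6429299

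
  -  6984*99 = -691416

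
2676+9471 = 12147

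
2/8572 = 1/4286 =0.00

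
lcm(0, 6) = 0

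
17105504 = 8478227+8627277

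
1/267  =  1/267  =  0.00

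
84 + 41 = 125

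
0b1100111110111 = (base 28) 8db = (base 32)6fn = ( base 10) 6647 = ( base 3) 100010012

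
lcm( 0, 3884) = 0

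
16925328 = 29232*579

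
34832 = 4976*7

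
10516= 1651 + 8865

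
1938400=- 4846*( - 400 )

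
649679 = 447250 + 202429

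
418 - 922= - 504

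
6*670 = 4020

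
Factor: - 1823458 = - 2^1 *7^1*13^1*43^1*233^1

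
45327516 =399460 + 44928056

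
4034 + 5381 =9415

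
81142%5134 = 4132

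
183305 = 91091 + 92214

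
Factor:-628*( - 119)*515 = 38486980 = 2^2*5^1  *  7^1* 17^1 * 103^1*157^1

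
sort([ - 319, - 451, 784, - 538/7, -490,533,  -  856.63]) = [ - 856.63, - 490, - 451, - 319, - 538/7,533,784 ]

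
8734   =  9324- 590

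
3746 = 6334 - 2588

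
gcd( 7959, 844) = 1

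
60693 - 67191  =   - 6498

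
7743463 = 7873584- 130121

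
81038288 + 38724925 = 119763213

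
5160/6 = 860 = 860.00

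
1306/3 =435 + 1/3 = 435.33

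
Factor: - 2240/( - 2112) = 3^(  -  1)*5^1*7^1*11^( - 1) = 35/33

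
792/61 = 792/61 = 12.98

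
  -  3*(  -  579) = 1737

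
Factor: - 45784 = -2^3*59^1*97^1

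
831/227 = 831/227 = 3.66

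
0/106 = 0 = 0.00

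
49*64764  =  3173436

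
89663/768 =116 + 575/768=116.75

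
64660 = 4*16165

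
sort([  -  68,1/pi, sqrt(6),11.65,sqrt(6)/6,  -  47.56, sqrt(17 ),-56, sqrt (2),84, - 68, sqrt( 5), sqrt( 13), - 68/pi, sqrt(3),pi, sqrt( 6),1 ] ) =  [ - 68, - 68,-56 , - 47.56 ,-68/pi, 1/pi, sqrt( 6 )/6,  1, sqrt(2),sqrt( 3), sqrt(5 ), sqrt( 6), sqrt(6), pi, sqrt ( 13 ), sqrt(17), 11.65,84 ] 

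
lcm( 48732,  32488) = 97464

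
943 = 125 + 818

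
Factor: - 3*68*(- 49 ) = 9996 = 2^2*3^1*7^2*17^1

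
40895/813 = 40895/813=50.30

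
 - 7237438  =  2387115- 9624553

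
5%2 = 1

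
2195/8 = 274+3/8  =  274.38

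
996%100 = 96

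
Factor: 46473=3^1 * 7^1*2213^1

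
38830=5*7766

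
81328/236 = 20332/59 = 344.61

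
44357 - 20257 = 24100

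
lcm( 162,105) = 5670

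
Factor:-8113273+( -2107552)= - 5^2*17^1*24049^1 = - 10220825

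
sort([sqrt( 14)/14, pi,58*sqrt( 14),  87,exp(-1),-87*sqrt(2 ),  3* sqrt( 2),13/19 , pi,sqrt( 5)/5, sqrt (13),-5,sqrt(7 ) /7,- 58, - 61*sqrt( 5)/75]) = [ - 87* sqrt( 2), - 58 , - 5, - 61*sqrt( 5)/75,sqrt( 14)/14, exp( - 1),sqrt(7)/7, sqrt( 5 ) /5, 13/19, pi, pi,sqrt(13),3*sqrt( 2) , 87, 58*sqrt( 14)] 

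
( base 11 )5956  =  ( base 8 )17175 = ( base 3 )101201002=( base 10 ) 7805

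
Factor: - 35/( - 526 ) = 2^( - 1 )*5^1*7^1*263^( - 1) 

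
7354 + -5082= 2272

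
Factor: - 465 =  - 3^1*5^1*31^1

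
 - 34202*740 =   -  25309480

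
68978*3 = 206934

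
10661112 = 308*34614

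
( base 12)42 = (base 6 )122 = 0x32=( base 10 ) 50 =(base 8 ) 62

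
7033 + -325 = 6708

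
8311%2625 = 436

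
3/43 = 3/43= 0.07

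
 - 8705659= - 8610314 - 95345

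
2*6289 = 12578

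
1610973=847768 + 763205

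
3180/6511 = 3180/6511 = 0.49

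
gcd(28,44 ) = 4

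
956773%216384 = 91237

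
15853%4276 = 3025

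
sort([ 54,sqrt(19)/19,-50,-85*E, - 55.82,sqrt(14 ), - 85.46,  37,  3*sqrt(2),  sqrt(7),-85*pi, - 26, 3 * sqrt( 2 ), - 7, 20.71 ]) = [-85*pi ,-85*E,-85.46, - 55.82,-50, - 26 , - 7,sqrt( 19 )/19,sqrt( 7),sqrt(14 ), 3*sqrt(2),3* sqrt ( 2),20.71, 37,54] 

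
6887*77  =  530299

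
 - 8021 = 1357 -9378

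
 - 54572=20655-75227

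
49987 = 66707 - 16720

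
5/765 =1/153 = 0.01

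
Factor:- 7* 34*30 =-2^2*3^1*5^1 * 7^1*17^1 = - 7140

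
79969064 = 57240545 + 22728519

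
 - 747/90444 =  - 249/30148 = -0.01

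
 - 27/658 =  - 1 + 631/658   =  - 0.04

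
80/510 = 8/51  =  0.16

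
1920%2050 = 1920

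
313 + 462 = 775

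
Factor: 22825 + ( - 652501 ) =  - 2^2 *3^2 * 17491^1 = -629676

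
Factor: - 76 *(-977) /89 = 74252/89  =  2^2*19^1*89^(- 1 )*977^1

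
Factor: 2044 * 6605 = 2^2*5^1* 7^1*73^1*1321^1 = 13500620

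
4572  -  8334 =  - 3762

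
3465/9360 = 77/208 = 0.37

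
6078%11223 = 6078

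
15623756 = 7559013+8064743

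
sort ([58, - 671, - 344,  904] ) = [ - 671, - 344, 58 , 904] 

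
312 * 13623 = 4250376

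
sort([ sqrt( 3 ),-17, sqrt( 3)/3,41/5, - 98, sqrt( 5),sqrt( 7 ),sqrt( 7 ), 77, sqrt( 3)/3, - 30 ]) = [-98,  -  30, - 17,sqrt( 3) /3,sqrt( 3 )/3, sqrt( 3 ),sqrt(5),sqrt (7), sqrt(7),41/5,77 ]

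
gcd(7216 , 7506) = 2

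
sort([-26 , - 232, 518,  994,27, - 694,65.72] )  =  [ - 694, - 232 , - 26 , 27, 65.72 , 518, 994] 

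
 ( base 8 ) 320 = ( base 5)1313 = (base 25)88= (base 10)208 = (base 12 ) 154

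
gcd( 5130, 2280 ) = 570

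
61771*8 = 494168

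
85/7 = 85/7 = 12.14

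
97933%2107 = 1011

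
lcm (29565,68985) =206955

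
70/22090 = 7/2209= 0.00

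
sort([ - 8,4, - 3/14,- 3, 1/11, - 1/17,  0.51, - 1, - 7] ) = [-8,- 7, - 3, - 1, - 3/14, - 1/17, 1/11,0.51,  4 ] 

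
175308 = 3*58436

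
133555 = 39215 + 94340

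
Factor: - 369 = - 3^2*41^1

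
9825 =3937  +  5888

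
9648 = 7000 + 2648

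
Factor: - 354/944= - 3/8 =-2^( - 3)*3^1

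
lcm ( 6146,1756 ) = 12292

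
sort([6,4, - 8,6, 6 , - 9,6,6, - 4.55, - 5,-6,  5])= [ - 9, - 8, - 6, - 5, -4.55,4,5,6,  6,6,6,6 ] 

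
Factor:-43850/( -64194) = 21925/32097 = 3^( - 1 )* 5^2 * 13^( - 1 )*823^ ( - 1 )*877^1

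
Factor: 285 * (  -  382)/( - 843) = 2^1*5^1*19^1*191^1 * 281^( - 1 ) = 36290/281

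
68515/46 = 1489 + 21/46 = 1489.46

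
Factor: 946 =2^1 * 11^1*43^1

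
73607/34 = 2164  +  31/34= 2164.91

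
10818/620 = 17 + 139/310=17.45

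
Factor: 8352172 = 2^2*19^1* 109897^1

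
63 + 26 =89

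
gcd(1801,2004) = 1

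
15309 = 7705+7604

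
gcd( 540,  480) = 60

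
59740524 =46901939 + 12838585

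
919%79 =50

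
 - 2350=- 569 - 1781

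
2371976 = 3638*652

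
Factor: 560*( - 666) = -2^5*3^2*5^1 * 7^1*37^1 = -  372960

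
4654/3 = 1551+1/3= 1551.33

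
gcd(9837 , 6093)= 9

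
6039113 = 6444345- 405232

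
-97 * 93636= -9082692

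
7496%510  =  356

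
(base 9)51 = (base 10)46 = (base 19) 28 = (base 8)56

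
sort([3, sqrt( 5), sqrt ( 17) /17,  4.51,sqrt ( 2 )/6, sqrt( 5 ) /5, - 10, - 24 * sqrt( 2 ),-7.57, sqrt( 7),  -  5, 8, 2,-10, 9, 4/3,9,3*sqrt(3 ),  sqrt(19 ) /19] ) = [-24 * sqrt( 2), - 10, - 10 , -7.57,-5, sqrt(19 ) /19, sqrt(2) /6, sqrt ( 17)/17, sqrt( 5 )/5, 4/3, 2, sqrt(5), sqrt(7) , 3, 4.51, 3*sqrt ( 3),  8,9, 9]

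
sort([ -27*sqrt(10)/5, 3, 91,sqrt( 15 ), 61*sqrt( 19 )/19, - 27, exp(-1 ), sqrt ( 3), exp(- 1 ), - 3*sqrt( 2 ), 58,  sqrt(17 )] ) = [ - 27, - 27*sqrt( 10 )/5, - 3*sqrt(2 ),exp( - 1), exp( - 1 ) , sqrt(3 ),  3, sqrt(15),sqrt( 17),61*sqrt (19 )/19 , 58,91] 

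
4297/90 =47+67/90 = 47.74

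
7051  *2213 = 15603863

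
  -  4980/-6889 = 60/83 = 0.72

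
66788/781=66788/781 = 85.52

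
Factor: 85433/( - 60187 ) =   -  37^1*139^(  -  1 )*433^( - 1 )*2309^1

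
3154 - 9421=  -6267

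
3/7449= 1/2483  =  0.00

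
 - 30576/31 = - 987 + 21/31= - 986.32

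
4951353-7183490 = - 2232137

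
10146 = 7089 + 3057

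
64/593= 64/593=0.11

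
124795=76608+48187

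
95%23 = 3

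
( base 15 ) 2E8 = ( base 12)478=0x29C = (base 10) 668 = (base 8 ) 1234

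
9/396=1/44 = 0.02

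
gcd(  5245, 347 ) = 1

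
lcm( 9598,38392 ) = 38392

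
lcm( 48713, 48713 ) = 48713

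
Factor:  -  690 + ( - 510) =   -  2^4*3^1*5^2 = - 1200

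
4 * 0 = 0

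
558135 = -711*( - 785)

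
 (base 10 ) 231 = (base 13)14A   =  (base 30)7L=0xE7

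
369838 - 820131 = -450293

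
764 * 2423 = 1851172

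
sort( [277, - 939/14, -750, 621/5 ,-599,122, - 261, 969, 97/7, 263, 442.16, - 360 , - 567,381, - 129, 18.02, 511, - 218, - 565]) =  [-750, - 599,  -  567, - 565, - 360,-261, - 218, - 129, -939/14,97/7, 18.02, 122, 621/5,263, 277,381, 442.16, 511, 969]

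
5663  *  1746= 9887598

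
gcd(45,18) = 9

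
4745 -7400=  - 2655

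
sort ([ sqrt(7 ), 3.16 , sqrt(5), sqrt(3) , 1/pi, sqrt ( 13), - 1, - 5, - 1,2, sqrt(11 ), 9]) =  [ - 5, - 1, - 1, 1/pi, sqrt(3) , 2, sqrt( 5), sqrt( 7), 3.16,  sqrt(11), sqrt( 13),9 ] 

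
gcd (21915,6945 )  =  15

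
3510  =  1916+1594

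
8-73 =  - 65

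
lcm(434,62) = 434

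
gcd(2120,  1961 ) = 53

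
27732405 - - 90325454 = 118057859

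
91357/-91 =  - 13051/13=-  1003.92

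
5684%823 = 746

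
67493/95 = 67493/95 = 710.45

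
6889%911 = 512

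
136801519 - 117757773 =19043746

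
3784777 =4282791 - 498014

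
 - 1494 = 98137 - 99631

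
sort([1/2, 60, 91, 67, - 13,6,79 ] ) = [ - 13,1/2, 6, 60,  67, 79,91]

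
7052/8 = 1763/2 = 881.50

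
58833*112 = 6589296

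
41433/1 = 41433 = 41433.00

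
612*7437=4551444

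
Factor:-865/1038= - 5/6 = -  2^ ( - 1)*3^( - 1 )*5^1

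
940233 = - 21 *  (-44773)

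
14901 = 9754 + 5147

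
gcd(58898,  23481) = 1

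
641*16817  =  10779697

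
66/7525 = 66/7525  =  0.01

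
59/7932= 59/7932 = 0.01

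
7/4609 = 7/4609=0.00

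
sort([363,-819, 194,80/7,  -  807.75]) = [-819, - 807.75,  80/7, 194, 363]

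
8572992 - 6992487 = 1580505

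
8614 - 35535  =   - 26921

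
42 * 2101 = 88242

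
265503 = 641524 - 376021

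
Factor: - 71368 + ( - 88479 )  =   - 159847 = - 19^1*47^1*179^1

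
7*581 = 4067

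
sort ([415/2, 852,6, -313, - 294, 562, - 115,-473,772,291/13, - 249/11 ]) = [- 473, - 313, - 294,-115, - 249/11,6,291/13,415/2, 562 , 772,852]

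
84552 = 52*1626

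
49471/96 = 515 + 31/96 = 515.32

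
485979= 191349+294630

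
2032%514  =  490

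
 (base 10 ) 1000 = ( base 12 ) 6b4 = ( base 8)1750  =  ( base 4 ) 33220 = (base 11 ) 82a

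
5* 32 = 160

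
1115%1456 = 1115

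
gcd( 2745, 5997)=3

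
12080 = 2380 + 9700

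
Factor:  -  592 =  - 2^4*37^1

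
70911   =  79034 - 8123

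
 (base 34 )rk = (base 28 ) 15E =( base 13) 572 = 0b1110101010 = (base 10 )938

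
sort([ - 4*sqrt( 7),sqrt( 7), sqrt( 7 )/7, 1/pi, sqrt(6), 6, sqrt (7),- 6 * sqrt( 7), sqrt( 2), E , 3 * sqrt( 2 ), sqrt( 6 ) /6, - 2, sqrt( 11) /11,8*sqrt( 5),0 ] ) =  [ - 6*sqrt( 7), - 4*sqrt(7), - 2,0,  sqrt( 11)/11, 1/pi, sqrt(7) /7, sqrt( 6)/6,sqrt ( 2 ),sqrt(6 ), sqrt (7 ), sqrt (7 ), E, 3*sqrt(2), 6,8  *  sqrt( 5)] 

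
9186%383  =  377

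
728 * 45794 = 33338032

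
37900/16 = 9475/4 = 2368.75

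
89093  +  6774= 95867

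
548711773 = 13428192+535283581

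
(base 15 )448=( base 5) 12333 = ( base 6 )4252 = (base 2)1111001000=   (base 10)968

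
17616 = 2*8808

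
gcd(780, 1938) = 6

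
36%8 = 4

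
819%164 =163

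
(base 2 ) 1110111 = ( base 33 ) 3k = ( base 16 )77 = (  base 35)3E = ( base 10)119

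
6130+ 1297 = 7427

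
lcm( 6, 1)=6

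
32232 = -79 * ( - 408)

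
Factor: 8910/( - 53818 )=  - 4455/26909=- 3^4*5^1*11^1*71^( - 1)*379^ ( - 1 )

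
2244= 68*33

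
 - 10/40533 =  - 1 + 40523/40533 = - 0.00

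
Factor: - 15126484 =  - 2^2*997^1 * 3793^1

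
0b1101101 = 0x6d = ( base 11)9A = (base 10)109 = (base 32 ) 3D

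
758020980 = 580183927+177837053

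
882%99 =90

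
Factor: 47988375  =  3^1*5^3*73^1 * 1753^1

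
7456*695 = 5181920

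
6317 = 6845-528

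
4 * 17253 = 69012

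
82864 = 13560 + 69304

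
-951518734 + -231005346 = -1182524080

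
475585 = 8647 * 55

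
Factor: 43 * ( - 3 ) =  - 129 = - 3^1*43^1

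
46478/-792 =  -59+125/396=- 58.68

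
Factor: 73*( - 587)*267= - 3^1*73^1*89^1*587^1   =  - 11441217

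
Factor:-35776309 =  - 89^1*401981^1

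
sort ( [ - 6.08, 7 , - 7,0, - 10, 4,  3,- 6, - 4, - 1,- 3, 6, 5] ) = [- 10,- 7,  -  6.08,-6, - 4, - 3,-1,0, 3, 4, 5, 6, 7 ] 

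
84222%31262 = 21698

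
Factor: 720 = 2^4*3^2*5^1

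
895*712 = 637240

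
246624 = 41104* 6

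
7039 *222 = 1562658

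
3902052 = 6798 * 574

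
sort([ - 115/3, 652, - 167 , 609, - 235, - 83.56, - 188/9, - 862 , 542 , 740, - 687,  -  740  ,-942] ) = [ - 942, - 862, - 740, - 687, - 235 , - 167, - 83.56,- 115/3, - 188/9, 542 , 609,652,740]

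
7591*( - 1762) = -13375342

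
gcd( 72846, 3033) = 9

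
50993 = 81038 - 30045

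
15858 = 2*7929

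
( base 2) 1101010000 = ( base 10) 848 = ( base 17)2ff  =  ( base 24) 1b8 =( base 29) 107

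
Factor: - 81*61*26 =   -  128466 = - 2^1*3^4 * 13^1*61^1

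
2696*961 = 2590856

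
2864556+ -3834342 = -969786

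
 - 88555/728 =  - 122 + 261/728 = - 121.64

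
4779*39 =186381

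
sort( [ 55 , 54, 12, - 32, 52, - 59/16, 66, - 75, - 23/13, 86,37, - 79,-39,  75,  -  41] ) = [ - 79, - 75, - 41,-39, - 32, - 59/16, - 23/13,12, 37,52,54,55, 66, 75, 86]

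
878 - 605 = 273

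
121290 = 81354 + 39936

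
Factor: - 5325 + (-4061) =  - 9386   =  -  2^1*13^1*19^2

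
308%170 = 138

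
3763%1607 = 549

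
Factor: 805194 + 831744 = 1636938 = 2^1*3^2 *211^1*431^1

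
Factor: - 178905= - 3^1*5^1*11927^1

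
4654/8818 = 2327/4409 = 0.53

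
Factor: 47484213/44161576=2^(  -  3)*3^1 * 7^1*17^1*23^1*47^(-1 )*67^(-1 )* 1753^(- 1)*5783^1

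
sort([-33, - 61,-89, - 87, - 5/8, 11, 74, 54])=[ - 89, - 87, - 61, - 33, - 5/8,11, 54, 74 ] 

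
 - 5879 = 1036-6915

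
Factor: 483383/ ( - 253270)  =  - 15593/8170 = - 2^( - 1 )*5^(-1 )*19^( - 1) * 31^1*43^ ( -1 )*503^1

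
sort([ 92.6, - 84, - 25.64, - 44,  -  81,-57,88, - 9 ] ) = [ - 84,-81, - 57, - 44, - 25.64, - 9, 88, 92.6 ]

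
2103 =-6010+8113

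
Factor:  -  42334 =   -  2^1 * 61^1*347^1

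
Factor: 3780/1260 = 3^1= 3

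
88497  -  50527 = 37970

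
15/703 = 15/703 = 0.02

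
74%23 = 5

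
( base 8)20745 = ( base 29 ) A96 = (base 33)7VV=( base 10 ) 8677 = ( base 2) 10000111100101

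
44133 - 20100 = 24033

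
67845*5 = 339225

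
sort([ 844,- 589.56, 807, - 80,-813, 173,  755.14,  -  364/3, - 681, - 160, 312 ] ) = [ - 813, - 681, - 589.56,  -  160, - 364/3, - 80,173, 312, 755.14,807, 844 ]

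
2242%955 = 332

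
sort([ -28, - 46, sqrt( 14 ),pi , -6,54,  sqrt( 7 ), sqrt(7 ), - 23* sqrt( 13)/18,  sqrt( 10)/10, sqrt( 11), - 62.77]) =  [ - 62.77, - 46, - 28, - 6, - 23*sqrt(13) /18, sqrt( 10)/10, sqrt(7 ) , sqrt(7), pi, sqrt(11), sqrt(14 ),54]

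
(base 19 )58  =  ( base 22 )4f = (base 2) 1100111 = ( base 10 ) 103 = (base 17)61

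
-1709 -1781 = -3490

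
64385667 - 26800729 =37584938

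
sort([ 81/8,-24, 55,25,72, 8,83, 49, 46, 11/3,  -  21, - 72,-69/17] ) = [ - 72,  -  24 , - 21,- 69/17,11/3, 8, 81/8, 25, 46  ,  49,55, 72,83] 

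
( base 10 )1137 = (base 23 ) 23A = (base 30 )17R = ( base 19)32G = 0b10001110001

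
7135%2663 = 1809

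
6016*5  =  30080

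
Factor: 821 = 821^1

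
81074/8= 10134 + 1/4 = 10134.25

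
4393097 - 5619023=-1225926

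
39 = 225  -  186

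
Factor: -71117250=  -  2^1*3^1*5^3*94823^1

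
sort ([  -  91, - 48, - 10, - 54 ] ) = [ - 91, - 54, - 48, - 10] 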